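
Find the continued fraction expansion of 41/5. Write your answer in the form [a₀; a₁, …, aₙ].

[8; 5]

Run the Euclidean algorithm, recording each quotient:
⌊41/5⌋ = 8, remainder 1
⌊5/1⌋ = 5, remainder 0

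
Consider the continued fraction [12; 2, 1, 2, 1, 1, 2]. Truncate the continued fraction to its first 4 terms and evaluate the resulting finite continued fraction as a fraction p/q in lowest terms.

99/8

Start with 2.
1 + 1/(2/1) = 1 + 1/2 = 3/2
2 + 1/(3/2) = 2 + 2/3 = 8/3
12 + 1/(8/3) = 12 + 3/8 = 99/8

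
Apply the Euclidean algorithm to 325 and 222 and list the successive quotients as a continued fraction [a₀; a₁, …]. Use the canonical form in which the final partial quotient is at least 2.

Repeatedly divide and take the remainder:
325 = 1·222 + 103, so a_0 = 1
222 = 2·103 + 16, so a_1 = 2
103 = 6·16 + 7, so a_2 = 6
16 = 2·7 + 2, so a_3 = 2
7 = 3·2 + 1, so a_4 = 3
2 = 2·1 + 0, so a_5 = 2

[1; 2, 6, 2, 3, 2]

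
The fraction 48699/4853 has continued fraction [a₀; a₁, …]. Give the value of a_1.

Apply division with remainder until the remainder is 0:
48699 = 10·4853 + 169, so a_0 = 10
4853 = 28·169 + 121, so a_1 = 28

28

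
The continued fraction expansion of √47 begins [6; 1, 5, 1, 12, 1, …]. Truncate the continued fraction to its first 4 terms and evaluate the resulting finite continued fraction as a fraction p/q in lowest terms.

48/7

Start with 1.
5 + 1/(1/1) = 5 + 1/1 = 6/1
1 + 1/(6/1) = 1 + 1/6 = 7/6
6 + 1/(7/6) = 6 + 6/7 = 48/7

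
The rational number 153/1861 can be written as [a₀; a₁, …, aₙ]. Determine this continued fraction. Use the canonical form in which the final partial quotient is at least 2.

[0; 12, 6, 8, 3]

153 ÷ 1861 → quotient 0, remainder 153
1861 ÷ 153 → quotient 12, remainder 25
153 ÷ 25 → quotient 6, remainder 3
25 ÷ 3 → quotient 8, remainder 1
3 ÷ 1 → quotient 3, remainder 0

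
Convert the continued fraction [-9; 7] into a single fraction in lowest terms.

a_0 = -9: -9/1
a_1 = 7: -62/7

-62/7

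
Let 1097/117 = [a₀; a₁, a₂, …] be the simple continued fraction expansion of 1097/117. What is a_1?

Run the Euclidean algorithm, recording each quotient:
1097 = 9·117 + 44, so a_0 = 9
117 = 2·44 + 29, so a_1 = 2

2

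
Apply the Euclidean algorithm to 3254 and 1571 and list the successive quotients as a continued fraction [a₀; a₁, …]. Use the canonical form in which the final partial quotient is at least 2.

[2; 14, 37, 3]

⌊3254/1571⌋ = 2, remainder 112
⌊1571/112⌋ = 14, remainder 3
⌊112/3⌋ = 37, remainder 1
⌊3/1⌋ = 3, remainder 0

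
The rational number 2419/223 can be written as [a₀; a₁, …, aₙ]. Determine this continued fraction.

[10; 1, 5, 1, 1, 3, 1, 3]

2419 ÷ 223 → quotient 10, remainder 189
223 ÷ 189 → quotient 1, remainder 34
189 ÷ 34 → quotient 5, remainder 19
34 ÷ 19 → quotient 1, remainder 15
19 ÷ 15 → quotient 1, remainder 4
15 ÷ 4 → quotient 3, remainder 3
4 ÷ 3 → quotient 1, remainder 1
3 ÷ 1 → quotient 3, remainder 0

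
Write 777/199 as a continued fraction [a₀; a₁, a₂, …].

[3; 1, 9, 2, 9]

Repeatedly divide and take the remainder:
777 = 3·199 + 180, so a_0 = 3
199 = 1·180 + 19, so a_1 = 1
180 = 9·19 + 9, so a_2 = 9
19 = 2·9 + 1, so a_3 = 2
9 = 9·1 + 0, so a_4 = 9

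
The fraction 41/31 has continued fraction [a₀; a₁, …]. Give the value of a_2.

41 = 1·31 + 10, so a_0 = 1
31 = 3·10 + 1, so a_1 = 3
10 = 10·1 + 0, so a_2 = 10

10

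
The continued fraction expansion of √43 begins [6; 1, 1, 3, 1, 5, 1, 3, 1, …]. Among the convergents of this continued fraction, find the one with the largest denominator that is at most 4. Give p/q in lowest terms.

13/2

a_0 = 6: 6/1  (≤ bound)
a_1 = 1: 7/1  (≤ bound)
a_2 = 1: 13/2  (≤ bound)
a_3 = 3: 46/7  (> 4, stop)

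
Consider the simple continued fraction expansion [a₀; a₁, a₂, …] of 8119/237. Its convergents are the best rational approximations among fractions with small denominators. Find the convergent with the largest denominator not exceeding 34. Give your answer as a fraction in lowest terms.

a_0 = 34: 34/1  (≤ bound)
a_1 = 3: 103/3  (≤ bound)
a_2 = 1: 137/4  (≤ bound)
a_3 = 7: 1062/31  (≤ bound)
a_4 = 1: 1199/35  (> 34, stop)

1062/31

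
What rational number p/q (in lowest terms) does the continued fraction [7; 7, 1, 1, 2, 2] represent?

649/91

a_0 = 7: 7/1
a_1 = 7: 50/7
a_2 = 1: 57/8
a_3 = 1: 107/15
a_4 = 2: 271/38
a_5 = 2: 649/91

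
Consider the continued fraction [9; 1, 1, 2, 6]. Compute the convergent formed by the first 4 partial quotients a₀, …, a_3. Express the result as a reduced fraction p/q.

48/5

Start with 2.
1 + 1/(2/1) = 1 + 1/2 = 3/2
1 + 1/(3/2) = 1 + 2/3 = 5/3
9 + 1/(5/3) = 9 + 3/5 = 48/5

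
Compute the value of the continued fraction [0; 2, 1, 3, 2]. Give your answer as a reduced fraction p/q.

9/25

Compute successive convergents:
a_0 = 0: 0/1
a_1 = 2: 1/2
a_2 = 1: 1/3
a_3 = 3: 4/11
a_4 = 2: 9/25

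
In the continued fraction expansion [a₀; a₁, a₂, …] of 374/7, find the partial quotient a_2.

⌊374/7⌋ = 53, remainder 3
⌊7/3⌋ = 2, remainder 1
⌊3/1⌋ = 3, remainder 0

3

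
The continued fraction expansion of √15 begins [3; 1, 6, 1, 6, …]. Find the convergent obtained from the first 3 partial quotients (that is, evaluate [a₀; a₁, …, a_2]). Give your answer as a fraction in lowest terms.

Start with 6.
1 + 1/(6/1) = 1 + 1/6 = 7/6
3 + 1/(7/6) = 3 + 6/7 = 27/7

27/7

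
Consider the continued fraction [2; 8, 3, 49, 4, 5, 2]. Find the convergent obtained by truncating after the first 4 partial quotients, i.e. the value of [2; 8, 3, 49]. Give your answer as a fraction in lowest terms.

Start with 49.
3 + 1/(49/1) = 3 + 1/49 = 148/49
8 + 1/(148/49) = 8 + 49/148 = 1233/148
2 + 1/(1233/148) = 2 + 148/1233 = 2614/1233

2614/1233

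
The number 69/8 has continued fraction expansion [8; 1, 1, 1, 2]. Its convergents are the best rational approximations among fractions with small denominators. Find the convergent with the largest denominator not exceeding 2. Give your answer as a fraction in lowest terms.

List convergents until the denominator exceeds the bound:
a_0 = 8: 8/1  (≤ bound)
a_1 = 1: 9/1  (≤ bound)
a_2 = 1: 17/2  (≤ bound)
a_3 = 1: 26/3  (> 2, stop)

17/2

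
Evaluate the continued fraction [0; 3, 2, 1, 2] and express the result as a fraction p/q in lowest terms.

a_0 = 0: 0/1
a_1 = 3: 1/3
a_2 = 2: 2/7
a_3 = 1: 3/10
a_4 = 2: 8/27

8/27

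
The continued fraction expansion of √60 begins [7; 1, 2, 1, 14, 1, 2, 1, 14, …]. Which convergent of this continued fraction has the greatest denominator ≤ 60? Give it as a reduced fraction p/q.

457/59

List convergents until the denominator exceeds the bound:
a_0 = 7: 7/1  (≤ bound)
a_1 = 1: 8/1  (≤ bound)
a_2 = 2: 23/3  (≤ bound)
a_3 = 1: 31/4  (≤ bound)
a_4 = 14: 457/59  (≤ bound)
a_5 = 1: 488/63  (> 60, stop)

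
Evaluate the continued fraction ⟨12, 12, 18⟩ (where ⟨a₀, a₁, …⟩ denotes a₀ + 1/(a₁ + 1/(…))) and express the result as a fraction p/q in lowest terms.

2622/217

a_0 = 12: 12/1
a_1 = 12: 145/12
a_2 = 18: 2622/217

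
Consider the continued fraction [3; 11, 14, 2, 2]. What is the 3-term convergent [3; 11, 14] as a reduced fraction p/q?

479/155

Work from the innermost term outward:
Start with 14.
11 + 1/(14/1) = 11 + 1/14 = 155/14
3 + 1/(155/14) = 3 + 14/155 = 479/155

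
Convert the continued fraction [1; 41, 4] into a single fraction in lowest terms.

Collapse the nested fraction from the inside out:
Start with 4.
41 + 1/(4/1) = 41 + 1/4 = 165/4
1 + 1/(165/4) = 1 + 4/165 = 169/165

169/165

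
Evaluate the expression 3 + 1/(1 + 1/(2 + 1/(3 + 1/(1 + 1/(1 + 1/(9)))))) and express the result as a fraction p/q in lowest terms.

813/220

Starting at the tail and folding back:
Start with 9.
1 + 1/(9/1) = 1 + 1/9 = 10/9
1 + 1/(10/9) = 1 + 9/10 = 19/10
3 + 1/(19/10) = 3 + 10/19 = 67/19
2 + 1/(67/19) = 2 + 19/67 = 153/67
1 + 1/(153/67) = 1 + 67/153 = 220/153
3 + 1/(220/153) = 3 + 153/220 = 813/220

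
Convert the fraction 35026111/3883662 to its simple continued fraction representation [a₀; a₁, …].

[9; 53, 11, 6, 8, 22, 6]

Apply division with remainder until the remainder is 0:
⌊35026111/3883662⌋ = 9, remainder 73153
⌊3883662/73153⌋ = 53, remainder 6553
⌊73153/6553⌋ = 11, remainder 1070
⌊6553/1070⌋ = 6, remainder 133
⌊1070/133⌋ = 8, remainder 6
⌊133/6⌋ = 22, remainder 1
⌊6/1⌋ = 6, remainder 0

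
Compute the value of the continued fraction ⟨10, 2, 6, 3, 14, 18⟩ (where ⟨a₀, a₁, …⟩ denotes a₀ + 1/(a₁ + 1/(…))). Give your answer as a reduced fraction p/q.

Starting at the tail and folding back:
Start with 18.
14 + 1/(18/1) = 14 + 1/18 = 253/18
3 + 1/(253/18) = 3 + 18/253 = 777/253
6 + 1/(777/253) = 6 + 253/777 = 4915/777
2 + 1/(4915/777) = 2 + 777/4915 = 10607/4915
10 + 1/(10607/4915) = 10 + 4915/10607 = 110985/10607

110985/10607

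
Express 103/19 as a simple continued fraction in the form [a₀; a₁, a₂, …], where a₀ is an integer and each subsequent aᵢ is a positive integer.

[5; 2, 2, 1, 2]

⌊103/19⌋ = 5, remainder 8
⌊19/8⌋ = 2, remainder 3
⌊8/3⌋ = 2, remainder 2
⌊3/2⌋ = 1, remainder 1
⌊2/1⌋ = 2, remainder 0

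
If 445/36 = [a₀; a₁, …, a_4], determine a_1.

⌊445/36⌋ = 12, remainder 13
⌊36/13⌋ = 2, remainder 10

2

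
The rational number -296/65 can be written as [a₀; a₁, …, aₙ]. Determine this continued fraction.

⌊-296/65⌋ = -5, remainder 29
⌊65/29⌋ = 2, remainder 7
⌊29/7⌋ = 4, remainder 1
⌊7/1⌋ = 7, remainder 0

[-5; 2, 4, 7]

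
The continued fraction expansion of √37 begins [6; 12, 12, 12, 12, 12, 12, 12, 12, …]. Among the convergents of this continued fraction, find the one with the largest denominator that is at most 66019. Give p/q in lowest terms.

128766/21169

a_0 = 6: 6/1  (≤ bound)
a_1 = 12: 73/12  (≤ bound)
a_2 = 12: 882/145  (≤ bound)
a_3 = 12: 10657/1752  (≤ bound)
a_4 = 12: 128766/21169  (≤ bound)
a_5 = 12: 1555849/255780  (> 66019, stop)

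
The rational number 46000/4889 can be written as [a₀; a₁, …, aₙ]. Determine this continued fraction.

Run the Euclidean algorithm, recording each quotient:
46000 ÷ 4889 → quotient 9, remainder 1999
4889 ÷ 1999 → quotient 2, remainder 891
1999 ÷ 891 → quotient 2, remainder 217
891 ÷ 217 → quotient 4, remainder 23
217 ÷ 23 → quotient 9, remainder 10
23 ÷ 10 → quotient 2, remainder 3
10 ÷ 3 → quotient 3, remainder 1
3 ÷ 1 → quotient 3, remainder 0

[9; 2, 2, 4, 9, 2, 3, 3]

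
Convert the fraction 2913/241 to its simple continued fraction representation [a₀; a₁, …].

[12; 11, 2, 10]

⌊2913/241⌋ = 12, remainder 21
⌊241/21⌋ = 11, remainder 10
⌊21/10⌋ = 2, remainder 1
⌊10/1⌋ = 10, remainder 0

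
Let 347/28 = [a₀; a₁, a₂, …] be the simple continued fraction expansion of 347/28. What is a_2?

1

347 ÷ 28 → quotient 12, remainder 11
28 ÷ 11 → quotient 2, remainder 6
11 ÷ 6 → quotient 1, remainder 5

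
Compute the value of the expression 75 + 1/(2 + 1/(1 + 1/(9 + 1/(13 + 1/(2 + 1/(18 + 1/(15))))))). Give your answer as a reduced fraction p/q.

16539602/219519

Starting at the tail and folding back:
Start with 15.
18 + 1/(15/1) = 18 + 1/15 = 271/15
2 + 1/(271/15) = 2 + 15/271 = 557/271
13 + 1/(557/271) = 13 + 271/557 = 7512/557
9 + 1/(7512/557) = 9 + 557/7512 = 68165/7512
1 + 1/(68165/7512) = 1 + 7512/68165 = 75677/68165
2 + 1/(75677/68165) = 2 + 68165/75677 = 219519/75677
75 + 1/(219519/75677) = 75 + 75677/219519 = 16539602/219519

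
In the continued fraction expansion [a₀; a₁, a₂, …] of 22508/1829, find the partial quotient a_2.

3

22508 ÷ 1829 → quotient 12, remainder 560
1829 ÷ 560 → quotient 3, remainder 149
560 ÷ 149 → quotient 3, remainder 113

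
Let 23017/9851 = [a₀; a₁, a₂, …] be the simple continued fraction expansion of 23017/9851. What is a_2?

23017 ÷ 9851 → quotient 2, remainder 3315
9851 ÷ 3315 → quotient 2, remainder 3221
3315 ÷ 3221 → quotient 1, remainder 94

1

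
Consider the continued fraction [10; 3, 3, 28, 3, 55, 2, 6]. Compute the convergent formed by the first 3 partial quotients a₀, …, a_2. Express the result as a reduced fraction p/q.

Start with 3.
3 + 1/(3/1) = 3 + 1/3 = 10/3
10 + 1/(10/3) = 10 + 3/10 = 103/10

103/10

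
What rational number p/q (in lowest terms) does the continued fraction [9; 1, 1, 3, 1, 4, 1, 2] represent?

1405/147

a_0 = 9: 9/1
a_1 = 1: 10/1
a_2 = 1: 19/2
a_3 = 3: 67/7
a_4 = 1: 86/9
a_5 = 4: 411/43
a_6 = 1: 497/52
a_7 = 2: 1405/147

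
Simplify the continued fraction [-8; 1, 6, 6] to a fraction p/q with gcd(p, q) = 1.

-307/43

a_0 = -8: -8/1
a_1 = 1: -7/1
a_2 = 6: -50/7
a_3 = 6: -307/43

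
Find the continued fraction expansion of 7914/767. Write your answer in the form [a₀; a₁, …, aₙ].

Run the Euclidean algorithm, recording each quotient:
7914 = 10·767 + 244, so a_0 = 10
767 = 3·244 + 35, so a_1 = 3
244 = 6·35 + 34, so a_2 = 6
35 = 1·34 + 1, so a_3 = 1
34 = 34·1 + 0, so a_4 = 34

[10; 3, 6, 1, 34]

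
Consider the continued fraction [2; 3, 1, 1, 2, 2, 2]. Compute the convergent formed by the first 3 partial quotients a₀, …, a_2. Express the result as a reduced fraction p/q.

a_0 = 2: 2/1
a_1 = 3: 7/3
a_2 = 1: 9/4

9/4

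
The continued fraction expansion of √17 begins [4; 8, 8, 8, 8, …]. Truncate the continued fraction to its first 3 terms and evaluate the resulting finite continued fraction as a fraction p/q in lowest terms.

268/65

Work from the innermost term outward:
Start with 8.
8 + 1/(8/1) = 8 + 1/8 = 65/8
4 + 1/(65/8) = 4 + 8/65 = 268/65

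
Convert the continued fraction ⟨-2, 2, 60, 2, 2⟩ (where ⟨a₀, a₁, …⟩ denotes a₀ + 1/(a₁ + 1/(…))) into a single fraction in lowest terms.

Compute successive convergents:
a_0 = -2: -2/1
a_1 = 2: -3/2
a_2 = 60: -182/121
a_3 = 2: -367/244
a_4 = 2: -916/609

-916/609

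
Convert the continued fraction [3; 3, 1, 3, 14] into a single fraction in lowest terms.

699/214

Start with 14.
3 + 1/(14/1) = 3 + 1/14 = 43/14
1 + 1/(43/14) = 1 + 14/43 = 57/43
3 + 1/(57/43) = 3 + 43/57 = 214/57
3 + 1/(214/57) = 3 + 57/214 = 699/214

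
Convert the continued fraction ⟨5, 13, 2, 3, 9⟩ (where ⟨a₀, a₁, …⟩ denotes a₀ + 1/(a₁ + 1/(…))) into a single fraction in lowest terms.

4430/873

Compute successive convergents:
a_0 = 5: 5/1
a_1 = 13: 66/13
a_2 = 2: 137/27
a_3 = 3: 477/94
a_4 = 9: 4430/873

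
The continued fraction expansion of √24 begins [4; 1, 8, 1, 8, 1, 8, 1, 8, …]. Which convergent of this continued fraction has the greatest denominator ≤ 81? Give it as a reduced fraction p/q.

49/10

List convergents until the denominator exceeds the bound:
a_0 = 4: 4/1  (≤ bound)
a_1 = 1: 5/1  (≤ bound)
a_2 = 8: 44/9  (≤ bound)
a_3 = 1: 49/10  (≤ bound)
a_4 = 8: 436/89  (> 81, stop)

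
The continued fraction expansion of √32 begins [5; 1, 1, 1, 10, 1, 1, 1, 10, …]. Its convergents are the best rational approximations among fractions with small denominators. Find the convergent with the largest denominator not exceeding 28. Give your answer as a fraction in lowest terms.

a_0 = 5: 5/1  (≤ bound)
a_1 = 1: 6/1  (≤ bound)
a_2 = 1: 11/2  (≤ bound)
a_3 = 1: 17/3  (≤ bound)
a_4 = 10: 181/32  (> 28, stop)

17/3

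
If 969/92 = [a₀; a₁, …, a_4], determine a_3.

⌊969/92⌋ = 10, remainder 49
⌊92/49⌋ = 1, remainder 43
⌊49/43⌋ = 1, remainder 6
⌊43/6⌋ = 7, remainder 1

7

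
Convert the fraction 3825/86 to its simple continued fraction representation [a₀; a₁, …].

[44; 2, 10, 4]

⌊3825/86⌋ = 44, remainder 41
⌊86/41⌋ = 2, remainder 4
⌊41/4⌋ = 10, remainder 1
⌊4/1⌋ = 4, remainder 0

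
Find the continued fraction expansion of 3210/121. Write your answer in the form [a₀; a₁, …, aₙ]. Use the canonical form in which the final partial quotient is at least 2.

[26; 1, 1, 8, 7]

3210 = 26·121 + 64, so a_0 = 26
121 = 1·64 + 57, so a_1 = 1
64 = 1·57 + 7, so a_2 = 1
57 = 8·7 + 1, so a_3 = 8
7 = 7·1 + 0, so a_4 = 7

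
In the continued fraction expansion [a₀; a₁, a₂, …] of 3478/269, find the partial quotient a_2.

13

⌊3478/269⌋ = 12, remainder 250
⌊269/250⌋ = 1, remainder 19
⌊250/19⌋ = 13, remainder 3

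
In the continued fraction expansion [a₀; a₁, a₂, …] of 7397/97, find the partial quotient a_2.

1

⌊7397/97⌋ = 76, remainder 25
⌊97/25⌋ = 3, remainder 22
⌊25/22⌋ = 1, remainder 3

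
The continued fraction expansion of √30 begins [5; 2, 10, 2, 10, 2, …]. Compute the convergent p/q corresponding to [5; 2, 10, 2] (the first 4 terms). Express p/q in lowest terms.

241/44

a_0 = 5: 5/1
a_1 = 2: 11/2
a_2 = 10: 115/21
a_3 = 2: 241/44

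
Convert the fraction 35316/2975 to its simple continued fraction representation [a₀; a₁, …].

[11; 1, 6, 1, 2, 1, 23, 4]

35316 ÷ 2975 → quotient 11, remainder 2591
2975 ÷ 2591 → quotient 1, remainder 384
2591 ÷ 384 → quotient 6, remainder 287
384 ÷ 287 → quotient 1, remainder 97
287 ÷ 97 → quotient 2, remainder 93
97 ÷ 93 → quotient 1, remainder 4
93 ÷ 4 → quotient 23, remainder 1
4 ÷ 1 → quotient 4, remainder 0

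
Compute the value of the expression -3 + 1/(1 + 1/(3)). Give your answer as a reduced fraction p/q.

-9/4

Compute successive convergents:
a_0 = -3: -3/1
a_1 = 1: -2/1
a_2 = 3: -9/4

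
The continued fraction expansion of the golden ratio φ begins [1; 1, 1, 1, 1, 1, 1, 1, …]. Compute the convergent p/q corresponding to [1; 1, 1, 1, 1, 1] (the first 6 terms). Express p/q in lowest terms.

Start with 1.
1 + 1/(1/1) = 1 + 1/1 = 2/1
1 + 1/(2/1) = 1 + 1/2 = 3/2
1 + 1/(3/2) = 1 + 2/3 = 5/3
1 + 1/(5/3) = 1 + 3/5 = 8/5
1 + 1/(8/5) = 1 + 5/8 = 13/8

13/8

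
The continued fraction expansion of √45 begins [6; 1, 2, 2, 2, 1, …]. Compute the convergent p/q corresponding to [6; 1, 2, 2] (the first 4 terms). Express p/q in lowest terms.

a_0 = 6: 6/1
a_1 = 1: 7/1
a_2 = 2: 20/3
a_3 = 2: 47/7

47/7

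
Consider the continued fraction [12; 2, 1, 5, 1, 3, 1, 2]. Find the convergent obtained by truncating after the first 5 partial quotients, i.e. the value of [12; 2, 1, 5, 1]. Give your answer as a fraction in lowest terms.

Start with 1.
5 + 1/(1/1) = 5 + 1/1 = 6/1
1 + 1/(6/1) = 1 + 1/6 = 7/6
2 + 1/(7/6) = 2 + 6/7 = 20/7
12 + 1/(20/7) = 12 + 7/20 = 247/20

247/20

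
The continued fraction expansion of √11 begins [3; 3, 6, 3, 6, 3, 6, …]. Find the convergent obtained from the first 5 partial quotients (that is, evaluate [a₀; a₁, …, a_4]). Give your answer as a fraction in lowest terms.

Start with 6.
3 + 1/(6/1) = 3 + 1/6 = 19/6
6 + 1/(19/6) = 6 + 6/19 = 120/19
3 + 1/(120/19) = 3 + 19/120 = 379/120
3 + 1/(379/120) = 3 + 120/379 = 1257/379

1257/379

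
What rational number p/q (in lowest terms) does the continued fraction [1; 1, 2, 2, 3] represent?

41/24

a_0 = 1: 1/1
a_1 = 1: 2/1
a_2 = 2: 5/3
a_3 = 2: 12/7
a_4 = 3: 41/24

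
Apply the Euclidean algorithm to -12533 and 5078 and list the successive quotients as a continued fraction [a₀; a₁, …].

[-3; 1, 1, 7, 2, 1, 35, 3]

-12533 ÷ 5078 → quotient -3, remainder 2701
5078 ÷ 2701 → quotient 1, remainder 2377
2701 ÷ 2377 → quotient 1, remainder 324
2377 ÷ 324 → quotient 7, remainder 109
324 ÷ 109 → quotient 2, remainder 106
109 ÷ 106 → quotient 1, remainder 3
106 ÷ 3 → quotient 35, remainder 1
3 ÷ 1 → quotient 3, remainder 0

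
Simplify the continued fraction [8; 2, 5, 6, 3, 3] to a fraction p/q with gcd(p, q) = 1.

6029/713

a_0 = 8: 8/1
a_1 = 2: 17/2
a_2 = 5: 93/11
a_3 = 6: 575/68
a_4 = 3: 1818/215
a_5 = 3: 6029/713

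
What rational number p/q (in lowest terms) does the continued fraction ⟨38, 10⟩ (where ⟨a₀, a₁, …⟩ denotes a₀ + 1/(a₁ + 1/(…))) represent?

381/10

a_0 = 38: 38/1
a_1 = 10: 381/10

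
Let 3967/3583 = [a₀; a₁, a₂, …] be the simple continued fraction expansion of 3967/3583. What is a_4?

3

Repeatedly divide and take the remainder:
3967 = 1·3583 + 384, so a_0 = 1
3583 = 9·384 + 127, so a_1 = 9
384 = 3·127 + 3, so a_2 = 3
127 = 42·3 + 1, so a_3 = 42
3 = 3·1 + 0, so a_4 = 3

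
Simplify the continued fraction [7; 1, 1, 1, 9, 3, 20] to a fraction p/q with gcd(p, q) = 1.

Start with 20.
3 + 1/(20/1) = 3 + 1/20 = 61/20
9 + 1/(61/20) = 9 + 20/61 = 569/61
1 + 1/(569/61) = 1 + 61/569 = 630/569
1 + 1/(630/569) = 1 + 569/630 = 1199/630
1 + 1/(1199/630) = 1 + 630/1199 = 1829/1199
7 + 1/(1829/1199) = 7 + 1199/1829 = 14002/1829

14002/1829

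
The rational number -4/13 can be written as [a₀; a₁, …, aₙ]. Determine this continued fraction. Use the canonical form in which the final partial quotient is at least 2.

[-1; 1, 2, 4]

-4 ÷ 13 → quotient -1, remainder 9
13 ÷ 9 → quotient 1, remainder 4
9 ÷ 4 → quotient 2, remainder 1
4 ÷ 1 → quotient 4, remainder 0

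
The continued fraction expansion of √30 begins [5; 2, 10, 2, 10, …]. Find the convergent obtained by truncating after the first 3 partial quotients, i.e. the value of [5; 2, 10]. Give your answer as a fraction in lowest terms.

Collapse the nested fraction from the inside out:
Start with 10.
2 + 1/(10/1) = 2 + 1/10 = 21/10
5 + 1/(21/10) = 5 + 10/21 = 115/21

115/21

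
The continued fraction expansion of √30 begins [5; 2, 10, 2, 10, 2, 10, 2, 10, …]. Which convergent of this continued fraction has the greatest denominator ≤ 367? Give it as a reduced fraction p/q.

241/44

a_0 = 5: 5/1  (≤ bound)
a_1 = 2: 11/2  (≤ bound)
a_2 = 10: 115/21  (≤ bound)
a_3 = 2: 241/44  (≤ bound)
a_4 = 10: 2525/461  (> 367, stop)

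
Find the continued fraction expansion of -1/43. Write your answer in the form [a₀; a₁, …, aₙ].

-1 = -1·43 + 42, so a_0 = -1
43 = 1·42 + 1, so a_1 = 1
42 = 42·1 + 0, so a_2 = 42

[-1; 1, 42]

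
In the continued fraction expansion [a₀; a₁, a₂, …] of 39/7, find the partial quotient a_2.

1

39 ÷ 7 → quotient 5, remainder 4
7 ÷ 4 → quotient 1, remainder 3
4 ÷ 3 → quotient 1, remainder 1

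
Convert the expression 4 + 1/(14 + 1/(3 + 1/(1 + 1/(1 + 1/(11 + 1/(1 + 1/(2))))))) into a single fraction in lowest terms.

Start with 2.
1 + 1/(2/1) = 1 + 1/2 = 3/2
11 + 1/(3/2) = 11 + 2/3 = 35/3
1 + 1/(35/3) = 1 + 3/35 = 38/35
1 + 1/(38/35) = 1 + 35/38 = 73/38
3 + 1/(73/38) = 3 + 38/73 = 257/73
14 + 1/(257/73) = 14 + 73/257 = 3671/257
4 + 1/(3671/257) = 4 + 257/3671 = 14941/3671

14941/3671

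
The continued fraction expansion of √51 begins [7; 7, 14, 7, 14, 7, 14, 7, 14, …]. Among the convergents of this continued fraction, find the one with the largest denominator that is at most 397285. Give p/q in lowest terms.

List convergents until the denominator exceeds the bound:
a_0 = 7: 7/1  (≤ bound)
a_1 = 7: 50/7  (≤ bound)
a_2 = 14: 707/99  (≤ bound)
a_3 = 7: 4999/700  (≤ bound)
a_4 = 14: 70693/9899  (≤ bound)
a_5 = 7: 499850/69993  (≤ bound)
a_6 = 14: 7068593/989801  (> 397285, stop)

499850/69993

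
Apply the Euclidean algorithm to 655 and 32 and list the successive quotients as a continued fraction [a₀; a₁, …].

⌊655/32⌋ = 20, remainder 15
⌊32/15⌋ = 2, remainder 2
⌊15/2⌋ = 7, remainder 1
⌊2/1⌋ = 2, remainder 0

[20; 2, 7, 2]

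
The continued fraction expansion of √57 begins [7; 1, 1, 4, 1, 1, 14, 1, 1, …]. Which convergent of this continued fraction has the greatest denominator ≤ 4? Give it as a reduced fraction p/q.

15/2

List convergents until the denominator exceeds the bound:
a_0 = 7: 7/1  (≤ bound)
a_1 = 1: 8/1  (≤ bound)
a_2 = 1: 15/2  (≤ bound)
a_3 = 4: 68/9  (> 4, stop)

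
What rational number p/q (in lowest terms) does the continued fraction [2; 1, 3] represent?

11/4

Start with 3.
1 + 1/(3/1) = 1 + 1/3 = 4/3
2 + 1/(4/3) = 2 + 3/4 = 11/4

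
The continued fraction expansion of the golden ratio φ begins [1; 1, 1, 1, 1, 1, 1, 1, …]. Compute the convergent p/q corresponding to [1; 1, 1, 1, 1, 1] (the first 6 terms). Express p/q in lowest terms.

Start with 1.
1 + 1/(1/1) = 1 + 1/1 = 2/1
1 + 1/(2/1) = 1 + 1/2 = 3/2
1 + 1/(3/2) = 1 + 2/3 = 5/3
1 + 1/(5/3) = 1 + 3/5 = 8/5
1 + 1/(8/5) = 1 + 5/8 = 13/8

13/8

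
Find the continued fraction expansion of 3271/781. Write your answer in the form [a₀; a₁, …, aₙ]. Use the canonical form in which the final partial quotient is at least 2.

[4; 5, 3, 5, 9]

3271 ÷ 781 → quotient 4, remainder 147
781 ÷ 147 → quotient 5, remainder 46
147 ÷ 46 → quotient 3, remainder 9
46 ÷ 9 → quotient 5, remainder 1
9 ÷ 1 → quotient 9, remainder 0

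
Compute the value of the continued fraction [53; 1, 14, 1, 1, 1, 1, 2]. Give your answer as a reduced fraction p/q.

Start with 2.
1 + 1/(2/1) = 1 + 1/2 = 3/2
1 + 1/(3/2) = 1 + 2/3 = 5/3
1 + 1/(5/3) = 1 + 3/5 = 8/5
1 + 1/(8/5) = 1 + 5/8 = 13/8
14 + 1/(13/8) = 14 + 8/13 = 190/13
1 + 1/(190/13) = 1 + 13/190 = 203/190
53 + 1/(203/190) = 53 + 190/203 = 10949/203

10949/203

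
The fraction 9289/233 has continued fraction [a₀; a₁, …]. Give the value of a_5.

15

⌊9289/233⌋ = 39, remainder 202
⌊233/202⌋ = 1, remainder 31
⌊202/31⌋ = 6, remainder 16
⌊31/16⌋ = 1, remainder 15
⌊16/15⌋ = 1, remainder 1
⌊15/1⌋ = 15, remainder 0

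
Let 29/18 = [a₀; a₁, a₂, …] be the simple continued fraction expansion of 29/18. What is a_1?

Apply division with remainder until the remainder is 0:
29 ÷ 18 → quotient 1, remainder 11
18 ÷ 11 → quotient 1, remainder 7

1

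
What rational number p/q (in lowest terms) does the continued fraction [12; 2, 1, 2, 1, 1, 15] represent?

3661/296

a_0 = 12: 12/1
a_1 = 2: 25/2
a_2 = 1: 37/3
a_3 = 2: 99/8
a_4 = 1: 136/11
a_5 = 1: 235/19
a_6 = 15: 3661/296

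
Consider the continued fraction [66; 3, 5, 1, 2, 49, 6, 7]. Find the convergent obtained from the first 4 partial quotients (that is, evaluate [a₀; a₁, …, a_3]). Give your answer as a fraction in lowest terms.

1260/19

Starting at the tail and folding back:
Start with 1.
5 + 1/(1/1) = 5 + 1/1 = 6/1
3 + 1/(6/1) = 3 + 1/6 = 19/6
66 + 1/(19/6) = 66 + 6/19 = 1260/19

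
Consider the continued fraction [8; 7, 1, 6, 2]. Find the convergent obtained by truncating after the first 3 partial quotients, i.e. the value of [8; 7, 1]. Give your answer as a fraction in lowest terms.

65/8

a_0 = 8: 8/1
a_1 = 7: 57/7
a_2 = 1: 65/8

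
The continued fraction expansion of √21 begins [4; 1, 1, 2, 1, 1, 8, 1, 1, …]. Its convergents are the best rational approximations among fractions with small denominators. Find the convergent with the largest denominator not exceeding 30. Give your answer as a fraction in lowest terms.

List convergents until the denominator exceeds the bound:
a_0 = 4: 4/1  (≤ bound)
a_1 = 1: 5/1  (≤ bound)
a_2 = 1: 9/2  (≤ bound)
a_3 = 2: 23/5  (≤ bound)
a_4 = 1: 32/7  (≤ bound)
a_5 = 1: 55/12  (≤ bound)
a_6 = 8: 472/103  (> 30, stop)

55/12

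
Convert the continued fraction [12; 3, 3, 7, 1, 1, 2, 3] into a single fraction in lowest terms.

Use the convergent recurrence hₖ = aₖ·hₖ₋₁ + hₖ₋₂ (and likewise for the denominators kₖ):
a_0 = 12: 12/1
a_1 = 3: 37/3
a_2 = 3: 123/10
a_3 = 7: 898/73
a_4 = 1: 1021/83
a_5 = 1: 1919/156
a_6 = 2: 4859/395
a_7 = 3: 16496/1341

16496/1341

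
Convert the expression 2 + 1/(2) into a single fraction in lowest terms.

5/2

Start with 2.
2 + 1/(2/1) = 2 + 1/2 = 5/2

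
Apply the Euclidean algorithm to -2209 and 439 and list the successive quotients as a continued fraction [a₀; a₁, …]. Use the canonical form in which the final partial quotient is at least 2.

Repeatedly divide and take the remainder:
-2209 = -6·439 + 425, so a_0 = -6
439 = 1·425 + 14, so a_1 = 1
425 = 30·14 + 5, so a_2 = 30
14 = 2·5 + 4, so a_3 = 2
5 = 1·4 + 1, so a_4 = 1
4 = 4·1 + 0, so a_5 = 4

[-6; 1, 30, 2, 1, 4]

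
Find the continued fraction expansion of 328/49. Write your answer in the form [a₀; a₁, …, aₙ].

Apply division with remainder until the remainder is 0:
328 ÷ 49 → quotient 6, remainder 34
49 ÷ 34 → quotient 1, remainder 15
34 ÷ 15 → quotient 2, remainder 4
15 ÷ 4 → quotient 3, remainder 3
4 ÷ 3 → quotient 1, remainder 1
3 ÷ 1 → quotient 3, remainder 0

[6; 1, 2, 3, 1, 3]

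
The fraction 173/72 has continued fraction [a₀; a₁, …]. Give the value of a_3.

Repeatedly divide and take the remainder:
173 ÷ 72 → quotient 2, remainder 29
72 ÷ 29 → quotient 2, remainder 14
29 ÷ 14 → quotient 2, remainder 1
14 ÷ 1 → quotient 14, remainder 0

14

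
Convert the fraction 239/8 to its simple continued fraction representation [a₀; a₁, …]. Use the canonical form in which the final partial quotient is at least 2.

239 = 29·8 + 7, so a_0 = 29
8 = 1·7 + 1, so a_1 = 1
7 = 7·1 + 0, so a_2 = 7

[29; 1, 7]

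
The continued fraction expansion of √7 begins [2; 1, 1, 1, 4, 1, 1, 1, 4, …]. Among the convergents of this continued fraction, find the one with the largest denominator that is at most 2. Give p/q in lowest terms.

a_0 = 2: 2/1  (≤ bound)
a_1 = 1: 3/1  (≤ bound)
a_2 = 1: 5/2  (≤ bound)
a_3 = 1: 8/3  (> 2, stop)

5/2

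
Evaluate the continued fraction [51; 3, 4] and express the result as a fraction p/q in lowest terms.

Start with 4.
3 + 1/(4/1) = 3 + 1/4 = 13/4
51 + 1/(13/4) = 51 + 4/13 = 667/13

667/13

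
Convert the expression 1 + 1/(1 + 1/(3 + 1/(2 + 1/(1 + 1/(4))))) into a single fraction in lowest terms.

Start with 4.
1 + 1/(4/1) = 1 + 1/4 = 5/4
2 + 1/(5/4) = 2 + 4/5 = 14/5
3 + 1/(14/5) = 3 + 5/14 = 47/14
1 + 1/(47/14) = 1 + 14/47 = 61/47
1 + 1/(61/47) = 1 + 47/61 = 108/61

108/61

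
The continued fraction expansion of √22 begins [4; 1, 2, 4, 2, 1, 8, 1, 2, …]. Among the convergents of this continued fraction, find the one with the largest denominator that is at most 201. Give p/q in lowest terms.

a_0 = 4: 4/1  (≤ bound)
a_1 = 1: 5/1  (≤ bound)
a_2 = 2: 14/3  (≤ bound)
a_3 = 4: 61/13  (≤ bound)
a_4 = 2: 136/29  (≤ bound)
a_5 = 1: 197/42  (≤ bound)
a_6 = 8: 1712/365  (> 201, stop)

197/42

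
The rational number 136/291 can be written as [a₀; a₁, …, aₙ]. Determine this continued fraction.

⌊136/291⌋ = 0, remainder 136
⌊291/136⌋ = 2, remainder 19
⌊136/19⌋ = 7, remainder 3
⌊19/3⌋ = 6, remainder 1
⌊3/1⌋ = 3, remainder 0

[0; 2, 7, 6, 3]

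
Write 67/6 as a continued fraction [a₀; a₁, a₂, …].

[11; 6]

67 = 11·6 + 1, so a_0 = 11
6 = 6·1 + 0, so a_1 = 6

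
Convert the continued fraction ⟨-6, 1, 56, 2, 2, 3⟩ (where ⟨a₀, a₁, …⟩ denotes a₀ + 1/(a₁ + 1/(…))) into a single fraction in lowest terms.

-4897/976

Build up convergents one term at a time:
a_0 = -6: -6/1
a_1 = 1: -5/1
a_2 = 56: -286/57
a_3 = 2: -577/115
a_4 = 2: -1440/287
a_5 = 3: -4897/976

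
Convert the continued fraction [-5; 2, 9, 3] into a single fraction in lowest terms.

-267/59

Use the convergent recurrence hₖ = aₖ·hₖ₋₁ + hₖ₋₂ (and likewise for the denominators kₖ):
a_0 = -5: -5/1
a_1 = 2: -9/2
a_2 = 9: -86/19
a_3 = 3: -267/59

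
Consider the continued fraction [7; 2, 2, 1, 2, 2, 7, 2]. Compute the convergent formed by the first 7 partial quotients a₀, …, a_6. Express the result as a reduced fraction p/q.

Collapse the nested fraction from the inside out:
Start with 7.
2 + 1/(7/1) = 2 + 1/7 = 15/7
2 + 1/(15/7) = 2 + 7/15 = 37/15
1 + 1/(37/15) = 1 + 15/37 = 52/37
2 + 1/(52/37) = 2 + 37/52 = 141/52
2 + 1/(141/52) = 2 + 52/141 = 334/141
7 + 1/(334/141) = 7 + 141/334 = 2479/334

2479/334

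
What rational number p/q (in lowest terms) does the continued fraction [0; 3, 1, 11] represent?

a_0 = 0: 0/1
a_1 = 3: 1/3
a_2 = 1: 1/4
a_3 = 11: 12/47

12/47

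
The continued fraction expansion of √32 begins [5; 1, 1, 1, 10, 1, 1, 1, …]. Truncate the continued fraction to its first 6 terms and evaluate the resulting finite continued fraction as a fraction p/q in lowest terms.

198/35

Use the convergent recurrence hₖ = aₖ·hₖ₋₁ + hₖ₋₂ (and likewise for the denominators kₖ):
a_0 = 5: 5/1
a_1 = 1: 6/1
a_2 = 1: 11/2
a_3 = 1: 17/3
a_4 = 10: 181/32
a_5 = 1: 198/35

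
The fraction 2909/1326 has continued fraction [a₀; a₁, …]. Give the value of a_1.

⌊2909/1326⌋ = 2, remainder 257
⌊1326/257⌋ = 5, remainder 41

5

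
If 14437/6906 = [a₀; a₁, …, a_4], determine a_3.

Run the Euclidean algorithm, recording each quotient:
14437 = 2·6906 + 625, so a_0 = 2
6906 = 11·625 + 31, so a_1 = 11
625 = 20·31 + 5, so a_2 = 20
31 = 6·5 + 1, so a_3 = 6

6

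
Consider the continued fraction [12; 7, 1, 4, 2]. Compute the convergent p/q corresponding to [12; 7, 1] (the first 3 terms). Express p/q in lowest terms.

97/8

Starting at the tail and folding back:
Start with 1.
7 + 1/(1/1) = 7 + 1/1 = 8/1
12 + 1/(8/1) = 12 + 1/8 = 97/8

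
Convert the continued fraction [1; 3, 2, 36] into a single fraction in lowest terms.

Use the convergent recurrence hₖ = aₖ·hₖ₋₁ + hₖ₋₂ (and likewise for the denominators kₖ):
a_0 = 1: 1/1
a_1 = 3: 4/3
a_2 = 2: 9/7
a_3 = 36: 328/255

328/255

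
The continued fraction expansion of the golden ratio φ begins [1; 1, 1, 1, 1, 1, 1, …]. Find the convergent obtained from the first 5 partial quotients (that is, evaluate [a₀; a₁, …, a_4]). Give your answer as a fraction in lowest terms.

Use the convergent recurrence hₖ = aₖ·hₖ₋₁ + hₖ₋₂ (and likewise for the denominators kₖ):
a_0 = 1: 1/1
a_1 = 1: 2/1
a_2 = 1: 3/2
a_3 = 1: 5/3
a_4 = 1: 8/5

8/5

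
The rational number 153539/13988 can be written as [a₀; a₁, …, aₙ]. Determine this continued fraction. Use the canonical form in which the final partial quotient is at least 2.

[10; 1, 41, 1, 1, 14, 2, 5]

153539 = 10·13988 + 13659, so a_0 = 10
13988 = 1·13659 + 329, so a_1 = 1
13659 = 41·329 + 170, so a_2 = 41
329 = 1·170 + 159, so a_3 = 1
170 = 1·159 + 11, so a_4 = 1
159 = 14·11 + 5, so a_5 = 14
11 = 2·5 + 1, so a_6 = 2
5 = 5·1 + 0, so a_7 = 5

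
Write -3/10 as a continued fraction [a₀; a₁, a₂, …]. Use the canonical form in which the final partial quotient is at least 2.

Repeatedly divide and take the remainder:
-3 = -1·10 + 7, so a_0 = -1
10 = 1·7 + 3, so a_1 = 1
7 = 2·3 + 1, so a_2 = 2
3 = 3·1 + 0, so a_3 = 3

[-1; 1, 2, 3]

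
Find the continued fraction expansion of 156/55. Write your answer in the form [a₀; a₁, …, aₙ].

Apply division with remainder until the remainder is 0:
156 = 2·55 + 46, so a_0 = 2
55 = 1·46 + 9, so a_1 = 1
46 = 5·9 + 1, so a_2 = 5
9 = 9·1 + 0, so a_3 = 9

[2; 1, 5, 9]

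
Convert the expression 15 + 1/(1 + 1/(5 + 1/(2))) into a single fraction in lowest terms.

206/13

Start with 2.
5 + 1/(2/1) = 5 + 1/2 = 11/2
1 + 1/(11/2) = 1 + 2/11 = 13/11
15 + 1/(13/11) = 15 + 11/13 = 206/13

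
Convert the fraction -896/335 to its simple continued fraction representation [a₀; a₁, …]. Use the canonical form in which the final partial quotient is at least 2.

Repeatedly divide and take the remainder:
⌊-896/335⌋ = -3, remainder 109
⌊335/109⌋ = 3, remainder 8
⌊109/8⌋ = 13, remainder 5
⌊8/5⌋ = 1, remainder 3
⌊5/3⌋ = 1, remainder 2
⌊3/2⌋ = 1, remainder 1
⌊2/1⌋ = 2, remainder 0

[-3; 3, 13, 1, 1, 1, 2]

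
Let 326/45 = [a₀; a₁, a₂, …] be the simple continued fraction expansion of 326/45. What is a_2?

11

326 = 7·45 + 11, so a_0 = 7
45 = 4·11 + 1, so a_1 = 4
11 = 11·1 + 0, so a_2 = 11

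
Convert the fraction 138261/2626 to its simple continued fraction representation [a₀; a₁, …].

⌊138261/2626⌋ = 52, remainder 1709
⌊2626/1709⌋ = 1, remainder 917
⌊1709/917⌋ = 1, remainder 792
⌊917/792⌋ = 1, remainder 125
⌊792/125⌋ = 6, remainder 42
⌊125/42⌋ = 2, remainder 41
⌊42/41⌋ = 1, remainder 1
⌊41/1⌋ = 41, remainder 0

[52; 1, 1, 1, 6, 2, 1, 41]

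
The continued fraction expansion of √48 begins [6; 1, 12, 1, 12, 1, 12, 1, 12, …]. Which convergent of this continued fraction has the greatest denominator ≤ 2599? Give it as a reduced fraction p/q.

17466/2521

List convergents until the denominator exceeds the bound:
a_0 = 6: 6/1  (≤ bound)
a_1 = 1: 7/1  (≤ bound)
a_2 = 12: 90/13  (≤ bound)
a_3 = 1: 97/14  (≤ bound)
a_4 = 12: 1254/181  (≤ bound)
a_5 = 1: 1351/195  (≤ bound)
a_6 = 12: 17466/2521  (≤ bound)
a_7 = 1: 18817/2716  (> 2599, stop)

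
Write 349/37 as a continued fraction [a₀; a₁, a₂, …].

349 ÷ 37 → quotient 9, remainder 16
37 ÷ 16 → quotient 2, remainder 5
16 ÷ 5 → quotient 3, remainder 1
5 ÷ 1 → quotient 5, remainder 0

[9; 2, 3, 5]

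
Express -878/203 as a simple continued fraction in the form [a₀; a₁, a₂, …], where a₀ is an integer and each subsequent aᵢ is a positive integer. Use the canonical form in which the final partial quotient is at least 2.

Apply division with remainder until the remainder is 0:
-878 ÷ 203 → quotient -5, remainder 137
203 ÷ 137 → quotient 1, remainder 66
137 ÷ 66 → quotient 2, remainder 5
66 ÷ 5 → quotient 13, remainder 1
5 ÷ 1 → quotient 5, remainder 0

[-5; 1, 2, 13, 5]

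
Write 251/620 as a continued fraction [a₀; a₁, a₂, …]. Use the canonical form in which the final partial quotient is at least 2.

[0; 2, 2, 7, 1, 6, 2]

Apply division with remainder until the remainder is 0:
⌊251/620⌋ = 0, remainder 251
⌊620/251⌋ = 2, remainder 118
⌊251/118⌋ = 2, remainder 15
⌊118/15⌋ = 7, remainder 13
⌊15/13⌋ = 1, remainder 2
⌊13/2⌋ = 6, remainder 1
⌊2/1⌋ = 2, remainder 0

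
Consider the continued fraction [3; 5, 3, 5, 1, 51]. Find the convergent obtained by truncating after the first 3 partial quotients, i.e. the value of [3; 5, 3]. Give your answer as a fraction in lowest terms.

Start with 3.
5 + 1/(3/1) = 5 + 1/3 = 16/3
3 + 1/(16/3) = 3 + 3/16 = 51/16

51/16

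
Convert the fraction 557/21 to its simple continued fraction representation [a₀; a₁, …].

Apply division with remainder until the remainder is 0:
⌊557/21⌋ = 26, remainder 11
⌊21/11⌋ = 1, remainder 10
⌊11/10⌋ = 1, remainder 1
⌊10/1⌋ = 10, remainder 0

[26; 1, 1, 10]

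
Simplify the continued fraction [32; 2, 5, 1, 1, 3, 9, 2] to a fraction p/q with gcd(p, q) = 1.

Start with 2.
9 + 1/(2/1) = 9 + 1/2 = 19/2
3 + 1/(19/2) = 3 + 2/19 = 59/19
1 + 1/(59/19) = 1 + 19/59 = 78/59
1 + 1/(78/59) = 1 + 59/78 = 137/78
5 + 1/(137/78) = 5 + 78/137 = 763/137
2 + 1/(763/137) = 2 + 137/763 = 1663/763
32 + 1/(1663/763) = 32 + 763/1663 = 53979/1663

53979/1663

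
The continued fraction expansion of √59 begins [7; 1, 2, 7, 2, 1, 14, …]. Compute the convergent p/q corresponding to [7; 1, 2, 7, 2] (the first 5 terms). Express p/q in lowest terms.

Starting at the tail and folding back:
Start with 2.
7 + 1/(2/1) = 7 + 1/2 = 15/2
2 + 1/(15/2) = 2 + 2/15 = 32/15
1 + 1/(32/15) = 1 + 15/32 = 47/32
7 + 1/(47/32) = 7 + 32/47 = 361/47

361/47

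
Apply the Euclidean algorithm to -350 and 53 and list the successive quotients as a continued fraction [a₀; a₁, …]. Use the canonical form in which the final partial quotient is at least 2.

Run the Euclidean algorithm, recording each quotient:
-350 = -7·53 + 21, so a_0 = -7
53 = 2·21 + 11, so a_1 = 2
21 = 1·11 + 10, so a_2 = 1
11 = 1·10 + 1, so a_3 = 1
10 = 10·1 + 0, so a_4 = 10

[-7; 2, 1, 1, 10]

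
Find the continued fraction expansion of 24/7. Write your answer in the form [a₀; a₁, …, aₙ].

[3; 2, 3]

Repeatedly divide and take the remainder:
⌊24/7⌋ = 3, remainder 3
⌊7/3⌋ = 2, remainder 1
⌊3/1⌋ = 3, remainder 0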